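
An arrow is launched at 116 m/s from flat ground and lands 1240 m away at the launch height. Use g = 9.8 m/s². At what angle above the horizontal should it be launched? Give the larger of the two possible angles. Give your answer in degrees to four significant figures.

57.72°

Level-ground range R = v₀² sin(2θ)/g ⇒ sin(2θ) = gR/v₀² = 9.80 × 1240 / 116² = 0.9031.
2θ = 64.57° or 180° − 64.57° = 115.4°, so θ = 32.28° or 57.72°.
The larger angle is 57.72°.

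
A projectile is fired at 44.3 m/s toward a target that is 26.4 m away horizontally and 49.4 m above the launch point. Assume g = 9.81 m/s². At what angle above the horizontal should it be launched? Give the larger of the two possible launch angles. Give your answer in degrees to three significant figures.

Trajectory: y = x tanθ − g x² (1 + tan²θ)/(2v₀²). With x = 26.4, y = 49.4, v₀ = 44.3, g = 9.81:
1.742 tan²θ − 26.4 tanθ + (51.14) = 0.
tanθ = [26.4 ± √(26.4² − 4 × 1.742 × (51.14))] / (2 × 1.742) = (26.4 ± 18.46) / 3.484, giving tanθ = 2.280 or 12.88.
θ = 66.32° or 85.56°; the larger is 85.56°.

85.6°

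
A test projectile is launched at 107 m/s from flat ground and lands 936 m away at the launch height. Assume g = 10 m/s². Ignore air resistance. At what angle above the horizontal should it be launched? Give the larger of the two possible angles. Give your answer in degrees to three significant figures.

62.6°

From R = (v₀²/g) sin 2θ: sin 2θ = 10.0 × 936 / 11449 = 0.8175.
2θ = 54.84° or 180° − 54.84° = 125.2°, so θ = 27.42° or 62.58°.
The larger angle is 62.58°.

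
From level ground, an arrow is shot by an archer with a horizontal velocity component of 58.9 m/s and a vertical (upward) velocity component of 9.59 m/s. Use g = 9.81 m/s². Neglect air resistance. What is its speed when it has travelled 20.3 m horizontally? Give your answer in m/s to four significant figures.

At x = 20.3 m, t = x/vₓ = 20.3/58.90 = 0.3447 s.
Vertical velocity there: v_y = v_y0 − g t = 9.590 − 9.81 × 0.3447 = 6.209 m/s.
Speed: √(vₓ² + v_y²) = √(58.90² + 6.209²) = 59.23 m/s.

59.23 m/s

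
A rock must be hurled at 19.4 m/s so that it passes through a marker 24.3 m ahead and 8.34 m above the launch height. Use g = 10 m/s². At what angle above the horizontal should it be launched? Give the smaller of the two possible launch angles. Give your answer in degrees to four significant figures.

Trajectory: y = x tanθ − g x² (1 + tan²θ)/(2v₀²). With x = 24.3, y = 8.34, v₀ = 19.4, g = 10.0:
7.845 tan²θ − 24.3 tanθ + (16.18) = 0.
tanθ = [24.3 ± √(24.3² − 4 × 7.845 × (16.18))] / (2 × 7.845) = (24.3 ± 9.090) / 15.69, giving tanθ = 0.9694 or 2.128.
θ = 44.11° or 64.83°; the smaller is 44.11°.

44.11°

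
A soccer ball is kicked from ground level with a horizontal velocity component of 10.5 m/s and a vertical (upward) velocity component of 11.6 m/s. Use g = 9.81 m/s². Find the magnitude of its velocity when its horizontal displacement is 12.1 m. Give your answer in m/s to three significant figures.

At x = 12.1 m, t = x/vₓ = 12.1/10.50 = 1.152 s.
Vertical velocity there: v_y = v_y0 − g t = 11.60 − 9.81 × 1.152 = 0.2951 m/s.
Speed: √(vₓ² + v_y²) = √(10.50² + 0.2951²) = 10.50 m/s.

10.5 m/s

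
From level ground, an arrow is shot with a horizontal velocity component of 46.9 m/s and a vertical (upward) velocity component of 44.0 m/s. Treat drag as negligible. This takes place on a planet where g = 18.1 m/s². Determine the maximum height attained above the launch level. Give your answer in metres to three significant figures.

Peak height H = v_y0² / (2g) = 1936.0 / 36.20 = 53.48 m.

53.5 m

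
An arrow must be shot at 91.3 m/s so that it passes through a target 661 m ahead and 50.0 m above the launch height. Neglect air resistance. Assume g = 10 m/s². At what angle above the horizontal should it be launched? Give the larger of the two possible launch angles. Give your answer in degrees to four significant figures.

62.16°

Trajectory: y = x tanθ − g x² (1 + tan²θ)/(2v₀²). With x = 661, y = 50.0, v₀ = 91.3, g = 10.0:
262.1 tan²θ − 661 tanθ + (312.1) = 0.
tanθ = [661 ± √(661² − 4 × 262.1 × (312.1))] / (2 × 262.1) = (661 ± 331.3) / 524.2, giving tanθ = 0.6290 or 1.893.
θ = 32.17° or 62.16°; the larger is 62.16°.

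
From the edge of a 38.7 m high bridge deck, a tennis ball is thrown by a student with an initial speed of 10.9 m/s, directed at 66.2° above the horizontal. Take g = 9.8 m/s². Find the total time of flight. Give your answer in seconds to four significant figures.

4.007 s

vₓ = 10.90 cos 66.2° = 4.399 m/s; v_y0 = 10.90 sin 66.2° = 9.973 m/s.
The projectile lands when y = 38.7 + (9.973) t − ½·9.80·t² = 0. Positive root: t = (9.973 + √(9.973² + 2·9.80·38.7)) / 9.80 = (9.973 + 29.29) / 9.80 = 4.007 s.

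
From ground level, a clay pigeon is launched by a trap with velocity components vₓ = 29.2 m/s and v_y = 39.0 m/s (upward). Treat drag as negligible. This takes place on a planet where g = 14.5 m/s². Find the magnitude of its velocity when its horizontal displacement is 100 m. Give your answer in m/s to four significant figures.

31.08 m/s

x = vₓ t ⇒ t = 100/29.20 = 3.425 s.
Vertical velocity there: v_y = v_y0 − g t = 39.00 − 14.5 × 3.425 = −10.66 m/s.
Speed: √(vₓ² + v_y²) = √(29.20² + 10.66²) = 31.08 m/s.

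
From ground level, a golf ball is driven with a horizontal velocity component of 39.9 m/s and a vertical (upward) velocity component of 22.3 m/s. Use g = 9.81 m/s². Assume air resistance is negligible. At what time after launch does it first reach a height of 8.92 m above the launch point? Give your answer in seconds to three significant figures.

0.443 s

Set y = v_y0 t − ½ g t² = 8.92: 4.905 t² − 22.30 t + 8.92 = 0.
Quadratic formula: t = (22.30 ± √322.28) / 9.81 = (22.30 ± 17.95) / 9.81 → t = 0.4432 s or 4.103 s.
The first (ascending) time is 0.4432 s.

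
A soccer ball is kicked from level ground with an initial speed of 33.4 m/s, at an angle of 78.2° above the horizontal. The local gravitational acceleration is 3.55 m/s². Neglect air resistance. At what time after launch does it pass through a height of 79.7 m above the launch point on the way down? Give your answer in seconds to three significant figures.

15.5 s

Components: vₓ = 33.40 cos 78.2° = 6.830 m/s, v_y0 = 33.40 sin 78.2° = 32.69 m/s.
Height y(t) = 32.69 t − 1.775 t² = 79.7 gives 1.775 t² − 32.69 t + 79.7 = 0.
Quadratic formula: t = (32.69 ± √503.04) / 3.55 = (32.69 ± 22.43) / 3.55 → t = 2.892 s or 15.53 s.
The descending-branch root is 15.53 s.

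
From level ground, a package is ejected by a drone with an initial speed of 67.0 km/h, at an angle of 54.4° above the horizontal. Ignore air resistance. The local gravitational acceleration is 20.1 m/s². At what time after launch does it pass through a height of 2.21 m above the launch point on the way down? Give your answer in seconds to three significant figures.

Convert: 67.0 km/h = 67.0/3.6 = 18.61 m/s.
vₓ = 18.61 cos 54.4° = 10.83 m/s; v_y0 = 18.61 sin 54.4° = 15.13 m/s.
Set y = v_y0 t − ½ g t² = 2.21: 10.05 t² − 15.13 t + 2.21 = 0.
Quadratic formula: t = (15.13 ± √140.16) / 20.1 = (15.13 ± 11.84) / 20.1 → t = 0.1639 s or 1.342 s.
The descending-branch root is 1.342 s.

1.34 s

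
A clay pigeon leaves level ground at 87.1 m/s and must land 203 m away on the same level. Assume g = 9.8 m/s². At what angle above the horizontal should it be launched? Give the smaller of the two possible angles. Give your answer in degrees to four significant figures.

7.601°

R = v₀² sin 2θ / g gives sin 2θ = gR/v₀² = 9.80·203/87.1² = 0.2622.
2θ = 15.20° or 180° − 15.20° = 164.8°, so θ = 7.601° or 82.40°.
The smaller angle is 7.601°.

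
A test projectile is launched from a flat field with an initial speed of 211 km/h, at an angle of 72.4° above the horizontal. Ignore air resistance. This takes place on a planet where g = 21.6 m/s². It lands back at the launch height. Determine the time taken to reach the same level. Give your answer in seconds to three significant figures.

Convert: 211 km/h = 211/3.6 = 58.61 m/s.
Resolve: vₓ = 58.61 cos 72.4° = 17.72 m/s and v_y0 = 58.61 sin 72.4° = 55.87 m/s.
It returns to y = 0 when t = 2 v_y0 / g = 2(55.87)/21.6 = 5.173 s.

5.17 s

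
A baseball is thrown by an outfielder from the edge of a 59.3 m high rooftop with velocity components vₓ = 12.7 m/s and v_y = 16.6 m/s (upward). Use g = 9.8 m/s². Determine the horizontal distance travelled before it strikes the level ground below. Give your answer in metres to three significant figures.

70.7 m

The projectile lands when y = 59.3 + (16.60) t − ½·9.80·t² = 0. Positive root: t = (16.60 + √(16.60² + 2·9.80·59.3)) / 9.80 = (16.60 + 37.92) / 9.80 = 5.563 s.
Horizontal distance: R = vₓ t = 12.70 × 5.563 = 70.65 m.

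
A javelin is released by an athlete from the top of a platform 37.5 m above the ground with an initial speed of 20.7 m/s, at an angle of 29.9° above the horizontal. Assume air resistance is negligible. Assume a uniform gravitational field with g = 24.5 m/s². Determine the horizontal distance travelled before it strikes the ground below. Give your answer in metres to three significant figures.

vₓ = 20.70 cos 29.9° = 17.94 m/s; v_y0 = 20.70 sin 29.9° = 10.32 m/s.
The projectile lands when y = 37.5 + (10.32) t − ½·24.5·t² = 0. Positive root: t = (10.32 + √(10.32² + 2·24.5·37.5)) / 24.5 = (10.32 + 44.09) / 24.5 = 2.221 s.
Horizontal distance: R = vₓ t = 17.94 × 2.221 = 39.85 m.

39.9 m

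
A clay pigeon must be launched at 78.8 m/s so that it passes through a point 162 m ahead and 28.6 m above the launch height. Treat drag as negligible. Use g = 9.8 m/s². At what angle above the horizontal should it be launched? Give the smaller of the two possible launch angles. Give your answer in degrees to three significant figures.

Trajectory: y = x tanθ − g x² (1 + tan²θ)/(2v₀²). With x = 162, y = 28.6, v₀ = 78.8, g = 9.80:
20.71 tan²θ − 162 tanθ + (49.31) = 0.
tanθ = [162 ± √(162² − 4 × 20.71 × (49.31))] / (2 × 20.71) = (162 ± 148.9) / 41.42, giving tanθ = 0.3172 or 7.505.
θ = 17.60° or 82.41°; the smaller is 17.60°.

17.6°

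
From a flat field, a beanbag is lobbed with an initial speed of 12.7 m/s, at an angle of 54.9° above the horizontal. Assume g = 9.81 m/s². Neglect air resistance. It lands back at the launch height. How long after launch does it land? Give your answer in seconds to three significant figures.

Components: vₓ = 12.70 cos 54.9° = 7.303 m/s, v_y0 = 12.70 sin 54.9° = 10.39 m/s.
Landing at launch height ⇒ T = 2 v_y0 / g = 2 × 10.39 / 9.81 = 2.118 s.

2.12 s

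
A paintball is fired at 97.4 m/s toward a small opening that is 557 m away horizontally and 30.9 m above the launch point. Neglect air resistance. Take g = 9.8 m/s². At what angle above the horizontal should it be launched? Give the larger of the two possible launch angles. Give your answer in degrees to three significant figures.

72.1°

Trajectory: y = x tanθ − g x² (1 + tan²θ)/(2v₀²). With x = 557, y = 30.9, v₀ = 97.4, g = 9.80:
160.2 tan²θ − 557 tanθ + (191.1) = 0.
tanθ = [557 ± √(557² − 4 × 160.2 × (191.1))] / (2 × 160.2) = (557 ± 433.3) / 320.5, giving tanθ = 0.3860 or 3.090.
θ = 21.11° or 72.07°; the larger is 72.07°.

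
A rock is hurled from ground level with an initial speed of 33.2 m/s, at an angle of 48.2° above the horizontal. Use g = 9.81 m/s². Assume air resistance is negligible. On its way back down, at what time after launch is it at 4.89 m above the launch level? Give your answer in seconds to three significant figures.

vₓ = 33.20 cos 48.2° = 22.13 m/s; v_y0 = 33.20 sin 48.2° = 24.75 m/s.
Height y(t) = 24.75 t − 4.905 t² = 4.89 gives 4.905 t² − 24.75 t + 4.89 = 0.
Quadratic formula: t = (24.75 ± √516.61) / 9.81 = (24.75 ± 22.73) / 9.81 → t = 0.2060 s or 4.840 s.
The descending-branch root is 4.840 s.

4.84 s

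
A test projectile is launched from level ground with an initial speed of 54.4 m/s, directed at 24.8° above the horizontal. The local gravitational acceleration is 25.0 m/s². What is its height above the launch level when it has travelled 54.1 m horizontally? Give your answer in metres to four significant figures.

9.996 m

Resolve: vₓ = 54.40 cos 24.8° = 49.38 m/s and v_y0 = 54.40 sin 24.8° = 22.82 m/s.
At x = 54.1 m, t = x/vₓ = 54.1/49.38 = 1.096 s.
Height: y = v_y0 t − ½ g t² = 22.82 × 1.096 − 12.50 × 1.096² = 25.00 − 15.00 = 9.996 m.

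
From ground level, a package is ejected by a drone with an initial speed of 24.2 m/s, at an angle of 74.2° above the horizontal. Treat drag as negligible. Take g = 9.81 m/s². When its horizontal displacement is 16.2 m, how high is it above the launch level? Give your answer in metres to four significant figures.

27.60 m

vₓ = 24.20 cos 74.2° = 6.589 m/s; v_y0 = 24.20 sin 74.2° = 23.29 m/s.
At x = 16.2 m, t = x/vₓ = 16.2/6.589 = 2.459 s.
Height: y = v_y0 t − ½ g t² = 23.29 × 2.459 − 4.905 × 2.459² = 57.25 − 29.65 = 27.60 m.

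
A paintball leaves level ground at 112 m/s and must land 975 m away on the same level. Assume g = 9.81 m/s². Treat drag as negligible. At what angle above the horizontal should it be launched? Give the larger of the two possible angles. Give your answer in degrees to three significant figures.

R = v₀² sin 2θ / g gives sin 2θ = gR/v₀² = 9.81·975/112² = 0.7625.
2θ = 49.68° or 180° − 49.68° = 130.3°, so θ = 24.84° or 65.16°.
The larger angle is 65.16°.

65.2°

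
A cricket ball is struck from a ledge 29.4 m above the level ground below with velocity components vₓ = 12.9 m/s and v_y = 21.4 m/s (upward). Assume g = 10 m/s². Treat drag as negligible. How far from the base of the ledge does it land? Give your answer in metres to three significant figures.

Vertical motion (up positive, ground at y = 0): 5.000 t² − (21.40) t − 29.4 = 0, so t = (21.40 + √(21.40² + 2·10.0·29.4)) / 10.0 = (21.40 + 32.34) / 10.0 = 5.374 s.
Horizontal distance: R = vₓ t = 12.90 × 5.374 = 69.33 m.

69.3 m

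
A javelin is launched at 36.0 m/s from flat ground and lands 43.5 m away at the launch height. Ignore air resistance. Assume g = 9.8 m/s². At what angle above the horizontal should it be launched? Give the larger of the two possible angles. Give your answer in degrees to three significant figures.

Level-ground range R = v₀² sin(2θ)/g ⇒ sin(2θ) = gR/v₀² = 9.80 × 43.5 / 36.0² = 0.3289.
2θ = 19.20° or 180° − 19.20° = 160.8°, so θ = 9.602° or 80.40°.
The larger angle is 80.40°.

80.4°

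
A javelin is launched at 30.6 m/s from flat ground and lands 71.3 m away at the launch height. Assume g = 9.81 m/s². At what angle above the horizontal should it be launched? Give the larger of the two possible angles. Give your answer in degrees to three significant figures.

65.8°

R = v₀² sin 2θ / g gives sin 2θ = gR/v₀² = 9.81·71.3/30.6² = 0.7470.
2θ = 48.33° or 180° − 48.33° = 131.7°, so θ = 24.17° or 65.83°.
The larger angle is 65.83°.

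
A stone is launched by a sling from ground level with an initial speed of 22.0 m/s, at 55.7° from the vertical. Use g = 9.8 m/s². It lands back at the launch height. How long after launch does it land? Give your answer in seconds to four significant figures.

2.530 s

Components: vₓ = 22.00 sin 55.7° = 18.17 m/s, v_y0 = 22.00 cos 55.7° = 12.40 m/s.
Time of flight on level ground: T = 2 v_y0 / g = 2 × 12.40 / 9.80 = 2.530 s.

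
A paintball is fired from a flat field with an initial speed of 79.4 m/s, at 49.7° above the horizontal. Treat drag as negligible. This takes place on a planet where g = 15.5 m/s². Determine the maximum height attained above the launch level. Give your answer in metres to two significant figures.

120 m

Components: vₓ = 79.40 cos 49.7° = 51.36 m/s, v_y0 = 79.40 sin 49.7° = 60.56 m/s.
Maximum height: H = v_y0² / (2g) = 60.56² / (2 × 15.5) = 118.3 m.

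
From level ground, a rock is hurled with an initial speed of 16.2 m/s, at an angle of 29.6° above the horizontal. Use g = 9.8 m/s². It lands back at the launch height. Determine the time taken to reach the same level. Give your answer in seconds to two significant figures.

Resolve: vₓ = 16.20 cos 29.6° = 14.09 m/s and v_y0 = 16.20 sin 29.6° = 8.002 m/s.
It returns to y = 0 when t = 2 v_y0 / g = 2(8.002)/9.80 = 1.633 s.

1.6 s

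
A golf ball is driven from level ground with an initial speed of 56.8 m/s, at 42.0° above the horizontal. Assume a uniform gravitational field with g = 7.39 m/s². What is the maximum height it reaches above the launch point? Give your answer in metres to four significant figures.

97.73 m

Components: vₓ = 56.80 cos 42.0° = 42.21 m/s, v_y0 = 56.80 sin 42.0° = 38.01 m/s.
Peak height H = v_y0² / (2g) = 1444.5 / 14.78 = 97.73 m.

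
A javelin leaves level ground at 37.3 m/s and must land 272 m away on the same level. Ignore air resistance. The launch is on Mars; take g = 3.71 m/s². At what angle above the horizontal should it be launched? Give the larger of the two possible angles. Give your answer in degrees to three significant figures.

66.8°

Level-ground range R = v₀² sin(2θ)/g ⇒ sin(2θ) = gR/v₀² = 3.71 × 272 / 37.3² = 0.7253.
2θ = 46.49° or 180° − 46.49° = 133.5°, so θ = 23.25° or 66.75°.
The larger angle is 66.75°.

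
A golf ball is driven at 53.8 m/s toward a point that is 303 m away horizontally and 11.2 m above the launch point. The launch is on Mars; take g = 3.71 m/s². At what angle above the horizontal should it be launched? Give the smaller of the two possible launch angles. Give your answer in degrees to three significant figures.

Trajectory: y = x tanθ − g x² (1 + tan²θ)/(2v₀²). With x = 303, y = 11.2, v₀ = 53.8, g = 3.71:
58.84 tan²θ − 303 tanθ + (70.04) = 0.
tanθ = [303 ± √(303² − 4 × 58.84 × (70.04))] / (2 × 58.84) = (303 ± 274.5) / 117.7, giving tanθ = 0.2426 or 4.907.
θ = 13.64° or 78.48°; the smaller is 13.64°.

13.6°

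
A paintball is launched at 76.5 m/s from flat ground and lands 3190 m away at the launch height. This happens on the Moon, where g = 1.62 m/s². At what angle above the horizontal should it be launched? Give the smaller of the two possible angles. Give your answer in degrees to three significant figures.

From R = (v₀²/g) sin 2θ: sin 2θ = 1.62 × 3190 / 5852.2 = 0.8830.
2θ = 62.01° or 180° − 62.01° = 118.0°, so θ = 31.01° or 58.99°.
The smaller angle is 31.01°.

31.0°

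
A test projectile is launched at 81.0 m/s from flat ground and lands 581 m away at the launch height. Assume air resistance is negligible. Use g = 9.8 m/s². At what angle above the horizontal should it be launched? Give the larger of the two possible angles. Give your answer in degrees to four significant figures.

59.90°

R = v₀² sin 2θ / g gives sin 2θ = gR/v₀² = 9.80·581/81.0² = 0.8678.
2θ = 60.21° or 180° − 60.21° = 119.8°, so θ = 30.10° or 59.90°.
The larger angle is 59.90°.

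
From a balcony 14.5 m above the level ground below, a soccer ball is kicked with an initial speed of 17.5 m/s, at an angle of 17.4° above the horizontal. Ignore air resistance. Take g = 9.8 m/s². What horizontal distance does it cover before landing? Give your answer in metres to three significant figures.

39.0 m

Components: vₓ = 17.50 cos 17.4° = 16.70 m/s, v_y0 = 17.50 sin 17.4° = 5.233 m/s.
Vertical motion (up positive, ground at y = 0): 4.900 t² − (5.233) t − 14.5 = 0, so t = (5.233 + √(5.233² + 2·9.80·14.5)) / 9.80 = (5.233 + 17.65) / 9.80 = 2.335 s.
Horizontal distance: R = vₓ t = 16.70 × 2.335 = 39.00 m.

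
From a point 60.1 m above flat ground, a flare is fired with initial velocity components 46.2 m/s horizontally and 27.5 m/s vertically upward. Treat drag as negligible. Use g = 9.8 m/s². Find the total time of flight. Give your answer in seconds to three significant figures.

7.29 s

Vertical motion (up positive, ground at y = 0): 4.900 t² − (27.50) t − 60.1 = 0, so t = (27.50 + √(27.50² + 2·9.80·60.1)) / 9.80 = (27.50 + 43.98) / 9.80 = 7.294 s.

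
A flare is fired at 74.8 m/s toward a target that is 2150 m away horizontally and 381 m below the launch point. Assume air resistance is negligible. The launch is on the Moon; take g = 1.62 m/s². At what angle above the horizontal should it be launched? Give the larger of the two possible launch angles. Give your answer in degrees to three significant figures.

72.0°

Trajectory: y = x tanθ − g x² (1 + tan²θ)/(2v₀²). With x = 2150, y = −381, v₀ = 74.8, g = 1.62:
669.2 tan²θ − 2150 tanθ + (288.2) = 0.
tanθ = [2150 ± √(2150² − 4 × 669.2 × (288.2))] / (2 × 669.2) = (2150 ± 1962) / 1338, giving tanθ = 0.1402 or 3.073.
θ = 7.979° or 71.97°; the larger is 71.97°.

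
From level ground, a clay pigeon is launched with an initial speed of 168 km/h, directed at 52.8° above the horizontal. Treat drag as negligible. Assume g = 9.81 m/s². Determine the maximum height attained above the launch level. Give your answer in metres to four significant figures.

70.42 m

Convert: 168 km/h = 168/3.6 = 46.67 m/s.
Components: vₓ = 46.67 cos 52.8° = 28.21 m/s, v_y0 = 46.67 sin 52.8° = 37.17 m/s.
Maximum height: H = v_y0² / (2g) = 37.17² / (2 × 9.81) = 70.42 m.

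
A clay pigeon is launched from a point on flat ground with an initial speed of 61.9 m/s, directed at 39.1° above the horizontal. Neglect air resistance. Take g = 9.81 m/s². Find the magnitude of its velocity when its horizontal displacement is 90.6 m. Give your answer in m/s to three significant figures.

52.2 m/s

Horizontal component vₓ = 61.90 cos 39.1° = 48.04 m/s; vertical v_y0 = 61.90 sin 39.1° = 39.04 m/s.
Time to reach x = 90.6 m: t = x/vₓ = 90.6/48.04 = 1.886 s.
Vertical velocity there: v_y = v_y0 − g t = 39.04 − 9.81 × 1.886 = 20.54 m/s.
Speed: √(vₓ² + v_y²) = √(48.04² + 20.54²) = 52.24 m/s.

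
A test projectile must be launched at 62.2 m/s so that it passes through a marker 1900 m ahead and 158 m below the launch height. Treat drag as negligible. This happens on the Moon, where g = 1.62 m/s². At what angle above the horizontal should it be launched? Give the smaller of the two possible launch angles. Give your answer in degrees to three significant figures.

20.2°

Trajectory: y = x tanθ − g x² (1 + tan²θ)/(2v₀²). With x = 1900, y = −158, v₀ = 62.2, g = 1.62:
755.8 tan²θ − 1900 tanθ + (597.8) = 0.
tanθ = [1900 ± √(1900² − 4 × 755.8 × (597.8))] / (2 × 755.8) = (1900 ± 1343) / 1512, giving tanθ = 0.3687 or 2.145.
θ = 20.24° or 65.01°; the smaller is 20.24°.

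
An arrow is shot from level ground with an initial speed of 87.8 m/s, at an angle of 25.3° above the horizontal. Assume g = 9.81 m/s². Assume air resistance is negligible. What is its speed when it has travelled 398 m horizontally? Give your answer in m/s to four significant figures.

80.23 m/s

vₓ = 87.80 cos 25.3° = 79.38 m/s; v_y0 = 87.80 sin 25.3° = 37.52 m/s.
At x = 398 m, t = x/vₓ = 398/79.38 = 5.014 s.
Vertical velocity there: v_y = v_y0 − g t = 37.52 − 9.81 × 5.014 = −11.66 m/s.
Speed: √(vₓ² + v_y²) = √(79.38² + 11.66²) = 80.23 m/s.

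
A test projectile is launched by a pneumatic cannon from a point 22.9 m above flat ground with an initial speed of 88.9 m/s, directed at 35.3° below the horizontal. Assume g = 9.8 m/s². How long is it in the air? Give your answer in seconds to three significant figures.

Horizontal component vₓ = 88.90 cos 35.3° = 72.55 m/s; vertical v_y0 = −51.37 m/s (downward).
With up positive and y = 0 at the ground: y(t) = 22.9 + (−51.37) t − 4.900 t². Setting y = 0 and taking the positive root: t = [−51.37 + √(51.37² + 2·9.80·22.9)] / 9.80 = (−51.37 + 55.57) / 9.80 = 0.4283 s.

0.428 s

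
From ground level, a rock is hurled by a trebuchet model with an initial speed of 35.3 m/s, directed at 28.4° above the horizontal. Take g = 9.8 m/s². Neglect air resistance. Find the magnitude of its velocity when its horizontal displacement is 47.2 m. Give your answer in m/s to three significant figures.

Components: vₓ = 35.30 cos 28.4° = 31.05 m/s, v_y0 = 35.30 sin 28.4° = 16.79 m/s.
x = vₓ t ⇒ t = 47.2/31.05 = 1.520 s.
Vertical velocity there: v_y = v_y0 − g t = 16.79 − 9.80 × 1.520 = 1.893 m/s.
Speed: √(vₓ² + v_y²) = √(31.05² + 1.893²) = 31.11 m/s.

31.1 m/s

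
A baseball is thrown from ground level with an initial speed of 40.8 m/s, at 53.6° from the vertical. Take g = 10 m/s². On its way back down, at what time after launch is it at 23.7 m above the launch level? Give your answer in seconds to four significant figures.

Resolve: vₓ = 40.80 sin 53.6° = 32.84 m/s and v_y0 = 40.80 cos 53.6° = 24.21 m/s.
Height y(t) = 24.21 t − 5.000 t² = 23.7 gives 5.000 t² − 24.21 t + 23.7 = 0.
Quadratic formula: t = (24.21 ± √112.20) / 10.0 = (24.21 ± 10.59) / 10.0 → t = 1.362 s or 3.480 s.
The descending-branch root is 3.480 s.

3.480 s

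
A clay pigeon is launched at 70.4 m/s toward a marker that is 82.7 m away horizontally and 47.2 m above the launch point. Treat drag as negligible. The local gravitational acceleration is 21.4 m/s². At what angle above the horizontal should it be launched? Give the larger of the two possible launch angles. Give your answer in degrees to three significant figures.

78.0°

Trajectory: y = x tanθ − g x² (1 + tan²θ)/(2v₀²). With x = 82.7, y = 47.2, v₀ = 70.4, g = 21.4:
14.77 tan²θ − 82.7 tanθ + (61.97) = 0.
tanθ = [82.7 ± √(82.7² − 4 × 14.77 × (61.97))] / (2 × 14.77) = (82.7 ± 56.39) / 29.53, giving tanθ = 0.8910 or 4.710.
θ = 41.70° or 78.01°; the larger is 78.01°.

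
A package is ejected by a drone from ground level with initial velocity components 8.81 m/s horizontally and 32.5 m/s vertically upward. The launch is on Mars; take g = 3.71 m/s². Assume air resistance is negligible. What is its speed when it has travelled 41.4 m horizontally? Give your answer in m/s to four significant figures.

17.45 m/s

Time to reach x = 41.4 m: t = x/vₓ = 41.4/8.810 = 4.699 s.
Vertical velocity there: v_y = v_y0 − g t = 32.50 − 3.71 × 4.699 = 15.07 m/s.
Speed: √(vₓ² + v_y²) = √(8.810² + 15.07²) = 17.45 m/s.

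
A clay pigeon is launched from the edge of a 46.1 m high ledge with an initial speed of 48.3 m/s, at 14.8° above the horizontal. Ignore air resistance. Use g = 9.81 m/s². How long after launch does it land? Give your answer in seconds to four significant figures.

4.571 s

vₓ = 48.30 cos 14.8° = 46.70 m/s; v_y0 = 48.30 sin 14.8° = 12.34 m/s.
With up positive and y = 0 at the ground: y(t) = 46.1 + (12.34) t − 4.905 t². Setting y = 0 and taking the positive root: t = [12.34 + √(12.34² + 2·9.81·46.1)] / 9.81 = (12.34 + 32.51) / 9.81 = 4.571 s.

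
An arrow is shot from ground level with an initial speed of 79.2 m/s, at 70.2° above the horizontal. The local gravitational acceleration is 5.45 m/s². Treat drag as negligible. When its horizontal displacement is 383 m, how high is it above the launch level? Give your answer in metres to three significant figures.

508 m

Horizontal component vₓ = 79.20 cos 70.2° = 26.83 m/s; vertical v_y0 = 79.20 sin 70.2° = 74.52 m/s.
Time to reach x = 383 m: t = x/vₓ = 383/26.83 = 14.28 s.
Height: y = v_y0 t − ½ g t² = 74.52 × 14.28 − 2.725 × 14.28² = 1064 − 555.4 = 508.4 m.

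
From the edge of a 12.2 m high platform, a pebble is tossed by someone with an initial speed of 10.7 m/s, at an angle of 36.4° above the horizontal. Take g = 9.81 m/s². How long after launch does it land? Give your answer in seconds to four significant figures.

2.352 s

Horizontal component vₓ = 10.70 cos 36.4° = 8.612 m/s; vertical v_y0 = 10.70 sin 36.4° = 6.350 m/s.
With up positive and y = 0 at the ground: y(t) = 12.2 + (6.350) t − 4.905 t². Setting y = 0 and taking the positive root: t = [6.350 + √(6.350² + 2·9.81·12.2)] / 9.81 = (6.350 + 16.72) / 9.81 = 2.352 s.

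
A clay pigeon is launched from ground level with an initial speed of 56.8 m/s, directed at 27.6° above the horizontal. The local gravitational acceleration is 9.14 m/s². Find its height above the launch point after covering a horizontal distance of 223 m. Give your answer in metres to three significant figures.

26.9 m

Components: vₓ = 56.80 cos 27.6° = 50.34 m/s, v_y0 = 56.80 sin 27.6° = 26.32 m/s.
At x = 223 m, t = x/vₓ = 223/50.34 = 4.430 s.
Height: y = v_y0 t − ½ g t² = 26.32 × 4.430 − 4.570 × 4.430² = 116.6 − 89.69 = 26.89 m.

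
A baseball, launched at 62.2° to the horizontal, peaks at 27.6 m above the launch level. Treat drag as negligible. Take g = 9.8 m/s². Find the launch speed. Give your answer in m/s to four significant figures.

26.29 m/s

At the peak v_y = 0, so v_y0 = √(2gH) = √(2 × 9.80 × 27.6) = 23.26 m/s.
v_y0 = v₀ sin θ ⇒ v₀ = 23.26 / sin 62.2° = 26.29 m/s.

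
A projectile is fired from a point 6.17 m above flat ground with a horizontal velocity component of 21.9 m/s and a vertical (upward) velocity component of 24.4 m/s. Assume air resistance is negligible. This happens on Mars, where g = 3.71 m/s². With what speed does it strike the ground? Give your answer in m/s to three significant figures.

33.5 m/s

Vertical motion (up positive, ground at y = 0): 1.855 t² − (24.40) t − 6.17 = 0, so t = (24.40 + √(24.40² + 2·3.71·6.17)) / 3.71 = (24.40 + 25.32) / 3.71 = 13.40 s.
Vertical velocity at impact: v_y = v_y0 − g t = 24.40 − 3.71 × 13.40 = −25.32 m/s.
Speed: |v| = √(vₓ² + v_y²) = √(21.90² + 25.32²) = 33.48 m/s.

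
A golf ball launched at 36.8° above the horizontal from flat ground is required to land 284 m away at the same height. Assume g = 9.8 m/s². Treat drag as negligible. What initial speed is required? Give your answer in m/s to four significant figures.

Level-ground range: R = v₀² sin(2θ)/g, so v₀ = √(gR / sin 2θ).
v₀ = √(9.80 × 284 / sin 73.60°) = √(2783 / 0.9593) = √2901.2 = 53.86 m/s.

53.86 m/s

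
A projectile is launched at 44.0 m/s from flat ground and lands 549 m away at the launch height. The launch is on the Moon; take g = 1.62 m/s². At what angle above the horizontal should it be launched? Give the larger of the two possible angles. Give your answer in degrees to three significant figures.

76.3°

Level-ground range R = v₀² sin(2θ)/g ⇒ sin(2θ) = gR/v₀² = 1.62 × 549 / 44.0² = 0.4594.
2θ = 27.35° or 180° − 27.35° = 152.7°, so θ = 13.67° or 76.33°.
The larger angle is 76.33°.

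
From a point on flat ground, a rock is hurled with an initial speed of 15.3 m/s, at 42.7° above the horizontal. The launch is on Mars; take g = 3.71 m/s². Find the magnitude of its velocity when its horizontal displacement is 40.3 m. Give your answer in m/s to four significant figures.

11.62 m/s

vₓ = 15.30 cos 42.7° = 11.24 m/s; v_y0 = 15.30 sin 42.7° = 10.38 m/s.
At x = 40.3 m, t = x/vₓ = 40.3/11.24 = 3.584 s.
Vertical velocity there: v_y = v_y0 − g t = 10.38 − 3.71 × 3.584 = −2.921 m/s.
Speed: √(vₓ² + v_y²) = √(11.24² + 2.921²) = 11.62 m/s.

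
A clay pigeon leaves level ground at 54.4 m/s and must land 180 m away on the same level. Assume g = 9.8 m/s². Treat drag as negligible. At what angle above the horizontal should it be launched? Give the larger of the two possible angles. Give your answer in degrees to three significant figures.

R = v₀² sin 2θ / g gives sin 2θ = gR/v₀² = 9.80·180/54.4² = 0.5961.
2θ = 36.59° or 180° − 36.59° = 143.4°, so θ = 18.29° or 71.71°.
The larger angle is 71.71°.

71.7°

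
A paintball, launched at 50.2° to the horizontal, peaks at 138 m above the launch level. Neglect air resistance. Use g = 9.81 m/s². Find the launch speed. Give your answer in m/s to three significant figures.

67.7 m/s

At the peak v_y = 0, so v_y0 = √(2gH) = √(2 × 9.81 × 138) = 52.03 m/s.
v_y0 = v₀ sin θ ⇒ v₀ = 52.03 / sin 50.2° = 67.73 m/s.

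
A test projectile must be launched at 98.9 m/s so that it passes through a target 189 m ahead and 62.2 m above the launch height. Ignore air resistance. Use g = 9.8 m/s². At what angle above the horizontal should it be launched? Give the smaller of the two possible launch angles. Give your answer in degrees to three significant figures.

Trajectory: y = x tanθ − g x² (1 + tan²θ)/(2v₀²). With x = 189, y = 62.2, v₀ = 98.9, g = 9.80:
17.89 tan²θ − 189 tanθ + (80.09) = 0.
tanθ = [189 ± √(189² − 4 × 17.89 × (80.09))] / (2 × 17.89) = (189 ± 173.2) / 35.79, giving tanθ = 0.4423 or 10.12.
θ = 23.86° or 84.36°; the smaller is 23.86°.

23.9°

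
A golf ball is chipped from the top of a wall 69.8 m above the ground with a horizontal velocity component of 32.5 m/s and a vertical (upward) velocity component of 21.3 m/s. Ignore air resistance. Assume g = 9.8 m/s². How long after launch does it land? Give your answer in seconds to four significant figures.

With up positive and y = 0 at the ground: y(t) = 69.8 + (21.30) t − 4.900 t². Setting y = 0 and taking the positive root: t = [21.30 + √(21.30² + 2·9.80·69.8)] / 9.80 = (21.30 + 42.68) / 9.80 = 6.529 s.

6.529 s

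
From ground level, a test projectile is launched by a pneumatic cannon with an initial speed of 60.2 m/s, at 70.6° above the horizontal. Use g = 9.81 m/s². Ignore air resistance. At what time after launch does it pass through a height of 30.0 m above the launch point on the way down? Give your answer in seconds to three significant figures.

11.0 s

Resolve: vₓ = 60.20 cos 70.6° = 20.00 m/s and v_y0 = 60.20 sin 70.6° = 56.78 m/s.
Require v_y0 t − ½ g t² = 30.0, i.e. 4.905 t² − 56.78 t + 30.0 = 0.
Quadratic formula: t = (56.78 ± √2635.6) / 9.81 = (56.78 ± 51.34) / 9.81 → t = 0.5549 s or 11.02 s.
The descending-branch root is 11.02 s.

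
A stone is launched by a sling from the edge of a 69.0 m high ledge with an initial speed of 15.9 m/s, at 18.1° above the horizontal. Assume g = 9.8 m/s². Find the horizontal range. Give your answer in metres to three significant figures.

64.8 m

Resolve: vₓ = 15.90 cos 18.1° = 15.11 m/s and v_y0 = 15.90 sin 18.1° = 4.940 m/s.
Vertical motion (up positive, ground at y = 0): 4.900 t² − (4.940) t − 69.0 = 0, so t = (4.940 + √(4.940² + 2·9.80·69.0)) / 9.80 = (4.940 + 37.11) / 9.80 = 4.290 s.
Horizontal distance: R = vₓ t = 15.11 × 4.290 = 64.84 m.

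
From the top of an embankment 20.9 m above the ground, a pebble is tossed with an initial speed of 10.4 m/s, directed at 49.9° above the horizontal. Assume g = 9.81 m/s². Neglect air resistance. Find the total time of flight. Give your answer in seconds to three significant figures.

Components: vₓ = 10.40 cos 49.9° = 6.699 m/s, v_y0 = 10.40 sin 49.9° = 7.955 m/s.
The projectile lands when y = 20.9 + (7.955) t − ½·9.81·t² = 0. Positive root: t = (7.955 + √(7.955² + 2·9.81·20.9)) / 9.81 = (7.955 + 21.76) / 9.81 = 3.029 s.

3.03 s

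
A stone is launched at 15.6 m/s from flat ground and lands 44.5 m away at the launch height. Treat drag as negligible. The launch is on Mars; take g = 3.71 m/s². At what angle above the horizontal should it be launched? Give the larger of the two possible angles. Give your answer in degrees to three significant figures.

68.6°

Level-ground range R = v₀² sin(2θ)/g ⇒ sin(2θ) = gR/v₀² = 3.71 × 44.5 / 15.6² = 0.6784.
2θ = 42.72° or 180° − 42.72° = 137.3°, so θ = 21.36° or 68.64°.
The larger angle is 68.64°.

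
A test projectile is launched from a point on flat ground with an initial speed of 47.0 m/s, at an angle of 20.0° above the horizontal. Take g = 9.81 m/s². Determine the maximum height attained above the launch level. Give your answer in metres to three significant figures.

Horizontal component vₓ = 47.00 cos 20.0° = 44.17 m/s; vertical v_y0 = 47.00 sin 20.0° = 16.07 m/s.
At the apex v_y = 0, so H = v_y0²/(2g) = 16.07²/19.62 = 13.17 m.

13.2 m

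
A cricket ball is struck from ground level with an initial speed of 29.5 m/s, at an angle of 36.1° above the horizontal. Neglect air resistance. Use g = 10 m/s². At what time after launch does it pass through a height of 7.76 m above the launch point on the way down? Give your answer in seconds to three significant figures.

2.95 s

Resolve: vₓ = 29.50 cos 36.1° = 23.84 m/s and v_y0 = 29.50 sin 36.1° = 17.38 m/s.
Set y = v_y0 t − ½ g t² = 7.76: 5.000 t² − 17.38 t + 7.76 = 0.
t = [17.38 ± √(17.38² − 2·10.0·7.76)] / 10.0 = (17.38 ± 12.12) / 10.0, so t = 0.5261 s or t = 2.950 s.
The descending-branch root is 2.950 s.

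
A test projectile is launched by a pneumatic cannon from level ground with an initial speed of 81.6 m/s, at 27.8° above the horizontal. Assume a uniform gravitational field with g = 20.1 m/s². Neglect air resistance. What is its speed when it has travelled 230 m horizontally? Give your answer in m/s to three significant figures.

Horizontal component vₓ = 81.60 cos 27.8° = 72.18 m/s; vertical v_y0 = 81.60 sin 27.8° = 38.06 m/s.
x = vₓ t ⇒ t = 230/72.18 = 3.186 s.
Vertical velocity there: v_y = v_y0 − g t = 38.06 − 20.1 × 3.186 = −25.99 m/s.
Speed: √(vₓ² + v_y²) = √(72.18² + 25.99²) = 76.72 m/s.

76.7 m/s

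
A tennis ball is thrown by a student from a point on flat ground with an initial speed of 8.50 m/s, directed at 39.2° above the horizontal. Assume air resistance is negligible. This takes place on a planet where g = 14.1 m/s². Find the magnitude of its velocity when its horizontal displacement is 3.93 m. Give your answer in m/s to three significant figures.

vₓ = 8.500 cos 39.2° = 6.587 m/s; v_y0 = 8.500 sin 39.2° = 5.372 m/s.
At x = 3.93 m, t = x/vₓ = 3.93/6.587 = 0.5966 s.
Vertical velocity there: v_y = v_y0 − g t = 5.372 − 14.1 × 0.5966 = −3.040 m/s.
Speed: √(vₓ² + v_y²) = √(6.587² + 3.040²) = 7.255 m/s.

7.25 m/s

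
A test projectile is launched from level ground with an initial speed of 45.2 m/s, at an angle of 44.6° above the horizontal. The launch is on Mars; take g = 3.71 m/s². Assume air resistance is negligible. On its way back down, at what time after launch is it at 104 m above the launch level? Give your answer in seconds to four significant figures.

Horizontal component vₓ = 45.20 cos 44.6° = 32.18 m/s; vertical v_y0 = 45.20 sin 44.6° = 31.74 m/s.
Require v_y0 t − ½ g t² = 104, i.e. 1.855 t² − 31.74 t + 104 = 0.
t = [31.74 ± √(31.74² − 2·3.71·104)] / 3.71 = (31.74 ± 15.35) / 3.71, so t = 4.417 s or t = 12.69 s.
The descending-branch root is 12.69 s.

12.69 s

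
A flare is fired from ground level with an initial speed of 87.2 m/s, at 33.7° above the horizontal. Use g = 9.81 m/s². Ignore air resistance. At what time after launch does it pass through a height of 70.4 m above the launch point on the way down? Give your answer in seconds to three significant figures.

Components: vₓ = 87.20 cos 33.7° = 72.55 m/s, v_y0 = 87.20 sin 33.7° = 48.38 m/s.
Require v_y0 t − ½ g t² = 70.4, i.e. 4.905 t² − 48.38 t + 70.4 = 0.
t = [48.38 ± √(48.38² − 2·9.81·70.4)] / 9.81 = (48.38 ± 30.98) / 9.81, so t = 1.774 s or t = 8.090 s.
The descending-branch root is 8.090 s.

8.09 s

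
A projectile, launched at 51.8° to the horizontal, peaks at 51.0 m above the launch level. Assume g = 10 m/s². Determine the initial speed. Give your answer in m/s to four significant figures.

40.64 m/s

At the peak v_y = 0, so v_y0 = √(2gH) = √(2 × 10.0 × 51.0) = 31.94 m/s.
v_y0 = v₀ sin θ ⇒ v₀ = 31.94 / sin 51.8° = 40.64 m/s.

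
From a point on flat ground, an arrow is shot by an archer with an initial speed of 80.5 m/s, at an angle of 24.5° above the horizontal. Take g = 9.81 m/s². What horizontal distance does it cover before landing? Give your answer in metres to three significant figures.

499 m

Horizontal component vₓ = 80.50 cos 24.5° = 73.25 m/s; vertical v_y0 = 80.50 sin 24.5° = 33.38 m/s.
Time aloft: T = 2 v_y0 / g = 2 × 33.38 / 9.81 = 6.806 s.
Range: R = vₓ T = 73.25 × 6.806 = 498.5 m.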